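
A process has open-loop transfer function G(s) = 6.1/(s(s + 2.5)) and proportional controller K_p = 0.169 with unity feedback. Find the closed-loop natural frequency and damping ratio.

With unity feedback the closed-loop characteristic equation is s² + 2.5s + 0.169·6.1 = s² + 2.5s + 1.031 = 0.
So ω_n² = 1.031 ⇒ ω_n = 1.015 rad/s, and ζ = 2.5/(2ω_n) = 1.23.

ω_n = 1.02 rad/s, ζ = 1.23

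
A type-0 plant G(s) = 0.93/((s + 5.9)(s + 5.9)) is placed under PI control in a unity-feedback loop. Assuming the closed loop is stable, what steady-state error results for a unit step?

The PI controller's integrator makes the forward path type 1, so e_ss to a step is zero.

0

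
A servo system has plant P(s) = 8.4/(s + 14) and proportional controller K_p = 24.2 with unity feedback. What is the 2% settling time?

Closed-loop transfer function: T(s) = K_p·P(s)/(1 + K_p·P(s)) = 203.3/(s + 14 + 203.3) = 203.3/(s + 217.3).
Time constant τ = 1/217.3 = 0.004602 s, so the 2% settling time is about 4τ = 0.0184 s.

T_s ≈ 0.0184 s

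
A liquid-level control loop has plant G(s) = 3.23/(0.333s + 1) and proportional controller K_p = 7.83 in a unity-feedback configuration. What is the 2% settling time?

Closed loop: T(s) = K_p·G/(1+K_p·G) = 25.29/(0.333s + 1 + 25.29), with pole at s = −(1 + 25.29)/0.333 = −78.95.
τ = 1/78.95 = 0.01267 s, so 2% settling time ≈ 4τ = 0.0507 s.

T_s ≈ 0.0507 s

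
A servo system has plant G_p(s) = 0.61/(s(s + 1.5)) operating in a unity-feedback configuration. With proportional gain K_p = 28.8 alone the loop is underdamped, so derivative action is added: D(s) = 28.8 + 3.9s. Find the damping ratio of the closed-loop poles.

Forward path: (28.8 + 3.9s)·0.61/(s(s+1.5)). The closed-loop characteristic equation is s² + (1.5 + 0.61·3.9)s + 0.61·28.8 = 0.
That is s² + 3.879s + 17.57 = 0, so ω_n = 4.191 rad/s and ζ = 3.879/(2·4.191) = 0.4627.

ζ = 0.463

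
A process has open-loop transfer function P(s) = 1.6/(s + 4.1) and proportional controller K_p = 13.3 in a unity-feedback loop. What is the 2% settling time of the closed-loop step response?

T_s ≈ 0.158 s

Closed-loop transfer function: T(s) = K_p·P(s)/(1 + K_p·P(s)) = 21.28/(s + 4.1 + 21.28) = 21.28/(s + 25.38).
Time constant τ = 1/25.38 = 0.0394 s, so the 2% settling time is about 4τ = 0.158 s.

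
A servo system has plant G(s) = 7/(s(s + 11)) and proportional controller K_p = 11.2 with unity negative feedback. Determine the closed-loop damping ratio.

The closed-loop denominator is s(s+11) + 11.2·7 = s² + 11s + 78.4.
Matching s² + 2ζω_n s + ω_n²: ω_n = √78.4 = 8.854 rad/s and 2ζω_n = 11, so ζ = 11/(2·8.854) = 0.621.

ζ = 0.621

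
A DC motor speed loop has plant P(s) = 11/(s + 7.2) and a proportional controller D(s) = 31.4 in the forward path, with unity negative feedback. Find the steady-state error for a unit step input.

0.0204

The loop is type 0. Static position error constant K_pos = D(0)·P(0) = 31.4·1.528 = 47.97.
Steady-state error to a unit step: e_ss = 1/(1+K_pos) = 1/48.97 = 0.0204.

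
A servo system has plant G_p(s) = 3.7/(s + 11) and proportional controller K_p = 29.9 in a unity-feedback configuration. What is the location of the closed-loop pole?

Closed-loop transfer function: T(s) = K_p·G_p(s)/(1 + K_p·G_p(s)) = 110.6/(s + 11 + 110.6) = 110.6/(s + 121.6).
The closed-loop pole is at s = −121.6.

s = -121.6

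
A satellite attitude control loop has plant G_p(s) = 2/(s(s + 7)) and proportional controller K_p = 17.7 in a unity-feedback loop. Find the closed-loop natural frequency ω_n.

ω_n = 5.95 rad/s

The closed-loop denominator is s(s+7) + 17.7·2 = s² + 7s + 35.4.
Matching s² + 2ζω_n s + ω_n²: ω_n = √35.4 = 5.95 rad/s and 2ζω_n = 7, so ζ = 7/(2·5.95) = 0.588.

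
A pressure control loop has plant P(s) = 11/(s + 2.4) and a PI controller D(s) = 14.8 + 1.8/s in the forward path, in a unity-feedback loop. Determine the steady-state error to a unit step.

The open loop D(s)P(s) has a pole at the origin (type 1), so the static position error constant is infinite and e_ss = 1/(1+∞) = 0.

0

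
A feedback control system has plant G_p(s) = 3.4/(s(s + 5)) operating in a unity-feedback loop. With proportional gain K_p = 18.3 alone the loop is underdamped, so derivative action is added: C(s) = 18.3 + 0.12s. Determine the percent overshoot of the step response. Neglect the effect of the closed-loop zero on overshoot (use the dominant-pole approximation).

31.8%

Forward path: (18.3 + 0.12s)·3.4/(s(s+5)). The closed-loop characteristic equation is s² + (5 + 3.4·0.12)s + 3.4·18.3 = 0.
That is s² + 5.408s + 62.22 = 0, so ω_n = 7.888 rad/s and ζ = 5.408/(2·7.888) = 0.3428.
%OS = 100·exp(−πζ/√(1−ζ²)) = 31.8%.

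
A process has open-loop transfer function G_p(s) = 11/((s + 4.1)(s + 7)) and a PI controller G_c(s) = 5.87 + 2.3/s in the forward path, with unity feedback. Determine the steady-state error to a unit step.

The open loop G_c(s)G_p(s) has a pole at the origin (type 1), so the static position error constant is infinite and e_ss = 1/(1+∞) = 0.

0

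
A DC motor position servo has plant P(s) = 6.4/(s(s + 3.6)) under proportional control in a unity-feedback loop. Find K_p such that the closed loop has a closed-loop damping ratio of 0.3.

K_p = 5.63

Closed-loop characteristic equation: s² + 3.6s + K_p·6.4 = 0.
So ω_n = √(6.4K_p) and 2ζω_n = 3.6, giving ζ = 3.6/(2√(6.4K_p)).
Setting ζ = 0.3: √(6.4K_p) = 3.6/(2·0.3) = 6, so K_p = 36/6.4 = 5.63.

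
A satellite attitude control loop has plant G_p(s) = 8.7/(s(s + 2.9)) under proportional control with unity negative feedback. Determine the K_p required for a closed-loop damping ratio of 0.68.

K_p = 0.523

Closed-loop characteristic equation: s² + 2.9s + K_p·8.7 = 0.
So ω_n = √(8.7K_p) and 2ζω_n = 2.9, giving ζ = 2.9/(2√(8.7K_p)).
Setting ζ = 0.68: √(8.7K_p) = 2.9/(2·0.68) = 2.132, so K_p = 4.547/8.7 = 0.523.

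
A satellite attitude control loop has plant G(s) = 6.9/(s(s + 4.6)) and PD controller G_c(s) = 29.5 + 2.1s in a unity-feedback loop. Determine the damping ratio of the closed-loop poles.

ζ = 0.669

Forward path: (29.5 + 2.1s)·6.9/(s(s+4.6)). The closed-loop characteristic equation is s² + (4.6 + 6.9·2.1)s + 6.9·29.5 = 0.
That is s² + 19.09s + 203.6 = 0, so ω_n = 14.27 rad/s and ζ = 19.09/(2·14.27) = 0.669.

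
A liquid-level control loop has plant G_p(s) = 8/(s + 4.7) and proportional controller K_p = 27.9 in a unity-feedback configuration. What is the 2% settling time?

Closed-loop transfer function: T(s) = K_p·G_p(s)/(1 + K_p·G_p(s)) = 223.2/(s + 4.7 + 223.2) = 223.2/(s + 227.9).
Time constant τ = 1/227.9 = 0.004388 s, so the 2% settling time is about 4τ = 0.0176 s.

T_s ≈ 0.0176 s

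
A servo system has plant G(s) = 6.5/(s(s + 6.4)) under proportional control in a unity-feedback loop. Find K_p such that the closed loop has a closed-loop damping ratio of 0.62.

K_p = 4.1

Closed-loop characteristic equation: s² + 6.4s + K_p·6.5 = 0.
So ω_n = √(6.5K_p) and 2ζω_n = 6.4, giving ζ = 6.4/(2√(6.5K_p)).
Setting ζ = 0.62: √(6.5K_p) = 6.4/(2·0.62) = 5.161, so K_p = 26.64/6.5 = 4.1.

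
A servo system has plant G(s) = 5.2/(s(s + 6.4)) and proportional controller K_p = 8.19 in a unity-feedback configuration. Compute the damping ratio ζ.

ζ = 0.49

1 + K_p·G(s) = 0 gives s² + 6.4s + 42.59 = 0.
So ω_n² = 42.59 ⇒ ω_n = 6.526 rad/s, and ζ = 6.4/(2ω_n) = 0.49.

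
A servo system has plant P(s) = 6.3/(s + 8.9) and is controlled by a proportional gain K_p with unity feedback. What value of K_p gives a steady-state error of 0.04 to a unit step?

K_p = 33.9

The loop is type 0, so e_ss(step) = 1/(1 + K_pos) with K_pos = K_p·P(0).
P(0) = 0.7079. Require 1/(1 + K_p·0.7079) = 0.04, so 1 + 0.7079·K_p = 25.
K_p = (25 − 1)/0.7079 = 33.9.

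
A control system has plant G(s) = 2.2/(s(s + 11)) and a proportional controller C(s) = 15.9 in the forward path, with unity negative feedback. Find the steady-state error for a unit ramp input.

0.314

The loop has one pole at the origin (type 1). Velocity error constant K_v = lim_{s→0} s·C(s)G(s) = 15.9·2.2/11 = 3.18.
Steady-state error to a unit ramp: e_ss = 1/K_v = 0.314.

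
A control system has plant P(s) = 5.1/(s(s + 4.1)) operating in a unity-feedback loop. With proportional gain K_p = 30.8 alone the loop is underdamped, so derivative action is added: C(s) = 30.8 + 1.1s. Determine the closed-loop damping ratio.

Forward path: (30.8 + 1.1s)·5.1/(s(s+4.1)). The closed-loop characteristic equation is s² + (4.1 + 5.1·1.1)s + 5.1·30.8 = 0.
That is s² + 9.71s + 157.1 = 0, so ω_n = 12.53 rad/s and ζ = 9.71/(2·12.53) = 0.3874.

ζ = 0.387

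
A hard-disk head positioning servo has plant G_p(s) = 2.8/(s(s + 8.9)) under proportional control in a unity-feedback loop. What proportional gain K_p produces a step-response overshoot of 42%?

K_p = 99.8

From %OS = 100·exp(−πζ/√(1−ζ²)) = 42%, ζ = −ln(0.42)/√(π²+ln²(0.42)) = 0.2662.
Characteristic equation s² + 8.9s + 2.8K_p = 0 gives ζ = 8.9/(2√(2.8K_p)).
Setting ζ = 0.2662: √(2.8K_p) = 8.9/(2·0.2662) = 16.72, so K_p = 279.5/2.8 = 99.8.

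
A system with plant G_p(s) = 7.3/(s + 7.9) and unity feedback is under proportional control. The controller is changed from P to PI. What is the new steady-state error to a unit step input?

Adding integral action puts a pole at s = 0 in the forward path, raising the system type to 1; a type-1 loop has zero steady-state error to a step.

0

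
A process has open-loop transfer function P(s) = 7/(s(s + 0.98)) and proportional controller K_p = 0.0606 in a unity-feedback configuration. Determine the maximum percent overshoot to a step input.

2.77%

Closed-loop characteristic equation: s² + 0.98s + 0.4242 = 0, so ω_n = 0.6513 rad/s and ζ = 0.98/(2·0.6513) = 0.7523.
%OS = 100·exp(−πζ/√(1−ζ²)) = 100·exp(−π·0.7523/√0.434) = 2.77%.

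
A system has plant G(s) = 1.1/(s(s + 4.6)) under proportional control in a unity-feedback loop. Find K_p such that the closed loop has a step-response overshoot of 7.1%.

K_p = 11.6

From %OS = 100·exp(−πζ/√(1−ζ²)) = 7.1%, ζ = −ln(0.071)/√(π²+ln²(0.071)) = 0.6441.
Characteristic equation s² + 4.6s + 1.1K_p = 0 gives ζ = 4.6/(2√(1.1K_p)).
Setting ζ = 0.6441: √(1.1K_p) = 4.6/(2·0.6441) = 3.571, so K_p = 12.75/1.1 = 11.6.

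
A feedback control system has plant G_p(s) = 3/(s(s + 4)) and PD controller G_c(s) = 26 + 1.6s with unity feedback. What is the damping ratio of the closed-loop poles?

Forward path: (26 + 1.6s)·3/(s(s+4)). The closed-loop characteristic equation is s² + (4 + 3·1.6)s + 3·26 = 0.
That is s² + 8.8s + 78 = 0, so ω_n = 8.832 rad/s and ζ = 8.8/(2·8.832) = 0.4982.

ζ = 0.498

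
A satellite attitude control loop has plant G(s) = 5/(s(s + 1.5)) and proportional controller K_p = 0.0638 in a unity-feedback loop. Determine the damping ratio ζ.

1 + K_p·G(s) = 0 gives s² + 1.5s + 0.319 = 0.
Matching s² + 2ζω_n s + ω_n²: ω_n = √0.319 = 0.5648 rad/s and 2ζω_n = 1.5, so ζ = 1.5/(2·0.5648) = 1.33.

ζ = 1.33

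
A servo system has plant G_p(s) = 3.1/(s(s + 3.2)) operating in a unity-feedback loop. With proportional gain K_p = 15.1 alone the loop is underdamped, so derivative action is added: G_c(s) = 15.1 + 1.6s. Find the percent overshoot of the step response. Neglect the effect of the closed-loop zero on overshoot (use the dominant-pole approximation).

Forward path: (15.1 + 1.6s)·3.1/(s(s+3.2)). The closed-loop characteristic equation is s² + (3.2 + 3.1·1.6)s + 3.1·15.1 = 0.
That is s² + 8.16s + 46.81 = 0, so ω_n = 6.842 rad/s and ζ = 8.16/(2·6.842) = 0.5963.
%OS = 100·exp(−πζ/√(1−ζ²)) = 9.69%.

9.69%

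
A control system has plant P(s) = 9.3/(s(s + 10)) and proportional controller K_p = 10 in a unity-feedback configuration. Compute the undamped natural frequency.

ω_n = 9.64 rad/s

The closed-loop denominator is s(s+10) + 10·9.3 = s² + 10s + 93.
Matching s² + 2ζω_n s + ω_n²: ω_n = √93 = 9.644 rad/s and 2ζω_n = 10, so ζ = 10/(2·9.644) = 0.518.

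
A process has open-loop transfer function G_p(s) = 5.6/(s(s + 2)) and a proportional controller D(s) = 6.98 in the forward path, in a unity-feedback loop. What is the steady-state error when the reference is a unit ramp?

0.0512

The loop has one pole at the origin (type 1). Velocity error constant K_v = lim_{s→0} s·D(s)G_p(s) = 6.98·5.6/2 = 19.54.
Steady-state error to a unit ramp: e_ss = 1/K_v = 0.0512.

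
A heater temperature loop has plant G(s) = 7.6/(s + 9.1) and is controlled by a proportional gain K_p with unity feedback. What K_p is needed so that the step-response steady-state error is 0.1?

Steady-state error for a unit step on this type-0 loop is 1/(1 + K_p·G(0)).
G(0) = 0.8352. Require 1/(1 + K_p·0.8352) = 0.1, so 1 + 0.8352·K_p = 10.
K_p = (10 − 1)/0.8352 = 10.8.

K_p = 10.8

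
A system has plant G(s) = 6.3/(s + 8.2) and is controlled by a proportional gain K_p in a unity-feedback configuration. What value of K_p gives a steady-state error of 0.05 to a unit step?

K_p = 24.7

Steady-state error for a unit step on this type-0 loop is 1/(1 + K_p·G(0)).
G(0) = 0.7683. Require 1/(1 + K_p·0.7683) = 0.05, so 1 + 0.7683·K_p = 20.
K_p = (20 − 1)/0.7683 = 24.7.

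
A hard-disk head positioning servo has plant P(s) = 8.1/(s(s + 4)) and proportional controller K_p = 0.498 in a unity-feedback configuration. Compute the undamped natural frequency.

ω_n = 2.01 rad/s

The closed-loop denominator is s(s+4) + 0.498·8.1 = s² + 4s + 4.034.
Matching s² + 2ζω_n s + ω_n²: ω_n = √4.034 = 2.008 rad/s and 2ζω_n = 4, so ζ = 4/(2·2.008) = 0.996.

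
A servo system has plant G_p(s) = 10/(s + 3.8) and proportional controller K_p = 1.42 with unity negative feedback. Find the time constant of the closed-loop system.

τ = 0.0556 s

Closed-loop transfer function: T(s) = K_p·G_p(s)/(1 + K_p·G_p(s)) = 14.2/(s + 3.8 + 14.2) = 14.2/(s + 18).
Time constant τ = 1/18 = 0.0556 s.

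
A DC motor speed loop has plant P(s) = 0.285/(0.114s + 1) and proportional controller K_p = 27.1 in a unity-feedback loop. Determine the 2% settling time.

Closed loop: T(s) = K_p·P/(1+K_p·P) = 7.723/(0.114s + 1 + 7.723), with pole at s = −(1 + 7.723)/0.114 = −76.52.
τ = 1/76.52 = 0.01307 s, so 2% settling time ≈ 4τ = 0.0523 s.

T_s ≈ 0.0523 s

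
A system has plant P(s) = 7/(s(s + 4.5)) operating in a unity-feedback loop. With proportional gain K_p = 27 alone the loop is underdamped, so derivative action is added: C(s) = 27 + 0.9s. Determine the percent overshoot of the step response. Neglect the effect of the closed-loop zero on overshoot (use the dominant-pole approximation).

Forward path: (27 + 0.9s)·7/(s(s+4.5)). The closed-loop characteristic equation is s² + (4.5 + 7·0.9)s + 7·27 = 0.
That is s² + 10.8s + 189 = 0, so ω_n = 13.75 rad/s and ζ = 10.8/(2·13.75) = 0.3928.
%OS = 100·exp(−πζ/√(1−ζ²)) = 26.1%.

26.1%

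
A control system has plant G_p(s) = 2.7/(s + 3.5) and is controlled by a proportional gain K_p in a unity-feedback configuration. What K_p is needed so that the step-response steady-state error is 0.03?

K_p = 41.9

Steady-state error for a unit step on this type-0 loop is 1/(1 + K_p·G_p(0)).
G_p(0) = 0.7714. Require 1/(1 + K_p·0.7714) = 0.03, so 1 + 0.7714·K_p = 33.33.
K_p = (33.33 − 1)/0.7714 = 41.9.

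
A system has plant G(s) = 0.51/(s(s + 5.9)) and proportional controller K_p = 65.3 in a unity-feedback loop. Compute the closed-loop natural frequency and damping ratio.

The closed-loop denominator is s(s+5.9) + 65.3·0.51 = s² + 5.9s + 33.3.
Matching s² + 2ζω_n s + ω_n²: ω_n = √33.3 = 5.771 rad/s and 2ζω_n = 5.9, so ζ = 5.9/(2·5.771) = 0.511.

ω_n = 5.77 rad/s, ζ = 0.511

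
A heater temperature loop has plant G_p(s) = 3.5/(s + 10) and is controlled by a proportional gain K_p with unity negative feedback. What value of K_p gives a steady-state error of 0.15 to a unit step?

Steady-state error for a unit step on this type-0 loop is 1/(1 + K_p·G_p(0)).
G_p(0) = 0.35. Require 1/(1 + K_p·0.35) = 0.15, so 1 + 0.35·K_p = 6.667.
K_p = (6.667 − 1)/0.35 = 16.2.

K_p = 16.2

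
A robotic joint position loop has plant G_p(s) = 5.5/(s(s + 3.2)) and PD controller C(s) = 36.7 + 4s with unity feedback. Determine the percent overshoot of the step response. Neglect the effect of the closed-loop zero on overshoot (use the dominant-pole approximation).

0.24%

Forward path: (36.7 + 4s)·5.5/(s(s+3.2)). The closed-loop characteristic equation is s² + (3.2 + 5.5·4)s + 5.5·36.7 = 0.
That is s² + 25.2s + 201.9 = 0, so ω_n = 14.21 rad/s and ζ = 25.2/(2·14.21) = 0.8869.
%OS = 100·exp(−πζ/√(1−ζ²)) = 0.24%.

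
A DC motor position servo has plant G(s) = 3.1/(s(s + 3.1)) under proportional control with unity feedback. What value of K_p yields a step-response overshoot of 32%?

K_p = 6.67

From %OS = 100·exp(−πζ/√(1−ζ²)) = 32%, ζ = −ln(0.32)/√(π²+ln²(0.32)) = 0.341.
Characteristic equation s² + 3.1s + 3.1K_p = 0 gives ζ = 3.1/(2√(3.1K_p)).
Setting ζ = 0.341: √(3.1K_p) = 3.1/(2·0.341) = 4.546, so K_p = 20.67/3.1 = 6.67.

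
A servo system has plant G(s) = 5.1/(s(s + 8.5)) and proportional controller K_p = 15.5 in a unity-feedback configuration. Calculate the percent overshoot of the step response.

18.1%

The closed-loop denominator s² + 8.5s + 79.05 gives ω_n = √79.05 = 8.891 and ζ = 8.5/(2ω_n) = 0.478.
%OS = 100·exp(−πζ/√(1−ζ²)) = 100·exp(−π·0.478/√0.7715) = 18.1%.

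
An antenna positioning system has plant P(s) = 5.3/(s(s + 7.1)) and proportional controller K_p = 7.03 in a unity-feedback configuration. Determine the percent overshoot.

From 1 + K_pP(s) = 0: s² + 7.1s + 37.26 = 0 ⇒ ω_n = 6.104, ζ = 0.5816.
%OS = 100·exp(−πζ/√(1−ζ²)) = 100·exp(−π·0.5816/√0.6618) = 10.6%.

10.6%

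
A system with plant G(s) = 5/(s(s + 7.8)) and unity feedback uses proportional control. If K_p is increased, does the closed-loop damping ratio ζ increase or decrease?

ζ = 7.8/(2√(5K_p)); increasing K_p raises the denominator, so ζ falls.

decrease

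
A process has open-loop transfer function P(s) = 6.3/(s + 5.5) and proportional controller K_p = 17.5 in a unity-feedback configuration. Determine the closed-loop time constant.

Closed-loop transfer function: T(s) = K_p·P(s)/(1 + K_p·P(s)) = 110.2/(s + 5.5 + 110.2) = 110.2/(s + 115.8).
Time constant τ = 1/115.8 = 0.00864 s.

τ = 0.00864 s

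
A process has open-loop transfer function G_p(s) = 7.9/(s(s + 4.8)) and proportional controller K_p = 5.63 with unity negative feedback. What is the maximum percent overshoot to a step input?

Closed-loop characteristic equation: s² + 4.8s + 44.48 = 0, so ω_n = 6.669 rad/s and ζ = 4.8/(2·6.669) = 0.3599.
%OS = 100·exp(−πζ/√(1−ζ²)) = 100·exp(−π·0.3599/√0.8705) = 29.8%.

29.8%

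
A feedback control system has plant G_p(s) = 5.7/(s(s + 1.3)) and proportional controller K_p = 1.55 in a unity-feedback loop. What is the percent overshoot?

49.5%

Closed-loop characteristic equation: s² + 1.3s + 8.835 = 0, so ω_n = 2.972 rad/s and ζ = 1.3/(2·2.972) = 0.2187.
%OS = 100·exp(−πζ/√(1−ζ²)) = 100·exp(−π·0.2187/√0.9522) = 49.5%.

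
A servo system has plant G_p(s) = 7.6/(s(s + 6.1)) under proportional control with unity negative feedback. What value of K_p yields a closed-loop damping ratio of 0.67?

Closed-loop characteristic equation: s² + 6.1s + K_p·7.6 = 0.
So ω_n = √(7.6K_p) and 2ζω_n = 6.1, giving ζ = 6.1/(2√(7.6K_p)).
Setting ζ = 0.67: √(7.6K_p) = 6.1/(2·0.67) = 4.552, so K_p = 20.72/7.6 = 2.73.

K_p = 2.73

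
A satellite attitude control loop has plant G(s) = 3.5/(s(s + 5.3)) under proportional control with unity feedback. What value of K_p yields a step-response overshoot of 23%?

K_p = 11.2

From %OS = 100·exp(−πζ/√(1−ζ²)) = 23%, ζ = −ln(0.23)/√(π²+ln²(0.23)) = 0.4237.
Characteristic equation s² + 5.3s + 3.5K_p = 0 gives ζ = 5.3/(2√(3.5K_p)).
Setting ζ = 0.4237: √(3.5K_p) = 5.3/(2·0.4237) = 6.254, so K_p = 39.11/3.5 = 11.2.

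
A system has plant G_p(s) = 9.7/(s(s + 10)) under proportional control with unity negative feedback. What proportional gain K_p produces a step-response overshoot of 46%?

From %OS = 100·exp(−πζ/√(1−ζ²)) = 46%, ζ = −ln(0.46)/√(π²+ln²(0.46)) = 0.24.
Characteristic equation s² + 10s + 9.7K_p = 0 gives ζ = 10/(2√(9.7K_p)).
Setting ζ = 0.24: √(9.7K_p) = 10/(2·0.24) = 20.84, so K_p = 434.2/9.7 = 44.8.

K_p = 44.8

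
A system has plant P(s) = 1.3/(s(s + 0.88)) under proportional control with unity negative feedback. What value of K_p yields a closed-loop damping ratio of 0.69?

Closed-loop characteristic equation: s² + 0.88s + K_p·1.3 = 0.
So ω_n = √(1.3K_p) and 2ζω_n = 0.88, giving ζ = 0.88/(2√(1.3K_p)).
Setting ζ = 0.69: √(1.3K_p) = 0.88/(2·0.69) = 0.6377, so K_p = 0.4066/1.3 = 0.313.

K_p = 0.313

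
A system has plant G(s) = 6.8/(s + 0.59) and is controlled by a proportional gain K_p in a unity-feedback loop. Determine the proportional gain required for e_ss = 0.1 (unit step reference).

K_p = 0.781

Steady-state error for a unit step on this type-0 loop is 1/(1 + K_p·G(0)).
G(0) = 11.53. Require 1/(1 + K_p·11.53) = 0.1, so 1 + 11.53·K_p = 10.
K_p = (10 − 1)/11.53 = 0.781.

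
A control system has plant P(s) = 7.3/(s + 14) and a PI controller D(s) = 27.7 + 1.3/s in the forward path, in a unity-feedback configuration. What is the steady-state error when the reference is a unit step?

The open loop D(s)P(s) has a pole at the origin (type 1), so the static position error constant is infinite and e_ss = 1/(1+∞) = 0.

0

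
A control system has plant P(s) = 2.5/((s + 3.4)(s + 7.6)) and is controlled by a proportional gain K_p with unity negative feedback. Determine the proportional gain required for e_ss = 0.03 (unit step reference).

The loop is type 0, so e_ss(step) = 1/(1 + K_pos) with K_pos = K_p·P(0).
P(0) = 0.09675. Require 1/(1 + K_p·0.09675) = 0.03, so 1 + 0.09675·K_p = 33.33.
K_p = (33.33 − 1)/0.09675 = 334.

K_p = 334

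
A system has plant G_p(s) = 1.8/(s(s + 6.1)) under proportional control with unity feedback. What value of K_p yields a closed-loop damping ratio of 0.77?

Closed-loop characteristic equation: s² + 6.1s + K_p·1.8 = 0.
So ω_n = √(1.8K_p) and 2ζω_n = 6.1, giving ζ = 6.1/(2√(1.8K_p)).
Setting ζ = 0.77: √(1.8K_p) = 6.1/(2·0.77) = 3.961, so K_p = 15.69/1.8 = 8.72.

K_p = 8.72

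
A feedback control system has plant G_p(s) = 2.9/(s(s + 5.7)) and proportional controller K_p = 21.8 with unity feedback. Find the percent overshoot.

29.9%

Closed-loop characteristic equation: s² + 5.7s + 63.22 = 0, so ω_n = 7.951 rad/s and ζ = 5.7/(2·7.951) = 0.3584.
%OS = 100·exp(−πζ/√(1−ζ²)) = 100·exp(−π·0.3584/√0.8715) = 29.9%.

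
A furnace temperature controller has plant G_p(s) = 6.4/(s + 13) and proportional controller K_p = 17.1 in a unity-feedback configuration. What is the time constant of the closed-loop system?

Closed-loop transfer function: T(s) = K_p·G_p(s)/(1 + K_p·G_p(s)) = 109.4/(s + 13 + 109.4) = 109.4/(s + 122.4).
Time constant τ = 1/122.4 = 0.00817 s.

τ = 0.00817 s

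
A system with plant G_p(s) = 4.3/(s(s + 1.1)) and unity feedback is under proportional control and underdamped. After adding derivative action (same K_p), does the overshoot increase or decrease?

decrease

With PD the characteristic equation becomes s² + (a + K·K_d)s + K·K_p = 0; the damping term grows, ζ rises, overshoot falls.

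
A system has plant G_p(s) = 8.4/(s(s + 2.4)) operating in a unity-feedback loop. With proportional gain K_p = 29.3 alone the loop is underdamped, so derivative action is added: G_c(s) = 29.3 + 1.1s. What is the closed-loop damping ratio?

Forward path: (29.3 + 1.1s)·8.4/(s(s+2.4)). The closed-loop characteristic equation is s² + (2.4 + 8.4·1.1)s + 8.4·29.3 = 0.
That is s² + 11.64s + 246.1 = 0, so ω_n = 15.69 rad/s and ζ = 11.64/(2·15.69) = 0.371.

ζ = 0.371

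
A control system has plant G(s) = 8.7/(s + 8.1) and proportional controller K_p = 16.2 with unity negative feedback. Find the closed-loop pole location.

s = -149

Closed-loop transfer function: T(s) = K_p·G(s)/(1 + K_p·G(s)) = 140.9/(s + 8.1 + 140.9) = 140.9/(s + 149).
The closed-loop pole is at s = −149.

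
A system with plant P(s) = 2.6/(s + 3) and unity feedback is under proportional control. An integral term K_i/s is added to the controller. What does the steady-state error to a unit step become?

0

The integrator makes K_pos = lim_{s→0} C(s)G(s) infinite, so e_ss = 1/(1+K_pos) = 0.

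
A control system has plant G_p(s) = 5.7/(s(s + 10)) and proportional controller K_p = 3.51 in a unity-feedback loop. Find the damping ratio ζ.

ζ = 1.12

With unity feedback the closed-loop characteristic equation is s² + 10s + 3.51·5.7 = s² + 10s + 20.01 = 0.
Matching s² + 2ζω_n s + ω_n²: ω_n = √20.01 = 4.473 rad/s and 2ζω_n = 10, so ζ = 10/(2·4.473) = 1.12.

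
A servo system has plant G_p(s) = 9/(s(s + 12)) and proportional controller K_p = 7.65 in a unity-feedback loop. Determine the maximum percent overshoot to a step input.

Closed-loop characteristic equation: s² + 12s + 68.85 = 0, so ω_n = 8.298 rad/s and ζ = 12/(2·8.298) = 0.7231.
%OS = 100·exp(−πζ/√(1−ζ²)) = 100·exp(−π·0.7231/√0.4771) = 3.73%.

3.73%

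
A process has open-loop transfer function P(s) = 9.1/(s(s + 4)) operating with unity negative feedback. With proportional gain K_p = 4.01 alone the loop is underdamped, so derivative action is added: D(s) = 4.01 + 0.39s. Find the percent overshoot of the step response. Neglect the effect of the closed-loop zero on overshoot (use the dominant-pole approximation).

8.09%

Forward path: (4.01 + 0.39s)·9.1/(s(s+4)). The closed-loop characteristic equation is s² + (4 + 9.1·0.39)s + 9.1·4.01 = 0.
That is s² + 7.549s + 36.49 = 0, so ω_n = 6.041 rad/s and ζ = 7.549/(2·6.041) = 0.6248.
%OS = 100·exp(−πζ/√(1−ζ²)) = 8.09%.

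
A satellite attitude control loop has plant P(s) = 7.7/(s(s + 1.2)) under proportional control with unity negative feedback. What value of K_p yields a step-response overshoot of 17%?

From %OS = 100·exp(−πζ/√(1−ζ²)) = 17%, ζ = −ln(0.17)/√(π²+ln²(0.17)) = 0.4913.
Characteristic equation s² + 1.2s + 7.7K_p = 0 gives ζ = 1.2/(2√(7.7K_p)).
Setting ζ = 0.4913: √(7.7K_p) = 1.2/(2·0.4913) = 1.221, so K_p = 1.492/7.7 = 0.194.

K_p = 0.194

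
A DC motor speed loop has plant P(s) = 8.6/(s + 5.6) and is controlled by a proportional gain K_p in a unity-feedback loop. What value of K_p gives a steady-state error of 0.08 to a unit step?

The loop is type 0, so e_ss(step) = 1/(1 + K_pos) with K_pos = K_p·P(0).
P(0) = 1.536. Require 1/(1 + K_p·1.536) = 0.08, so 1 + 1.536·K_p = 12.5.
K_p = (12.5 − 1)/1.536 = 7.49.

K_p = 7.49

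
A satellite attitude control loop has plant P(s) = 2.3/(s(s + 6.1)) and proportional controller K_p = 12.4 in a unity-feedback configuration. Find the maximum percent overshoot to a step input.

11.2%

The closed-loop denominator s² + 6.1s + 28.52 gives ω_n = √28.52 = 5.34 and ζ = 6.1/(2ω_n) = 0.5711.
%OS = 100·exp(−πζ/√(1−ζ²)) = 100·exp(−π·0.5711/√0.6738) = 11.2%.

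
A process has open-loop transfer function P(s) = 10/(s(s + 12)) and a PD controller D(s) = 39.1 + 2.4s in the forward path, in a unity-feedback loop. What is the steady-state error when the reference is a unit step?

The open loop D(s)P(s) has a pole at the origin (type 1), so the static position error constant is infinite and e_ss = 1/(1+∞) = 0.

0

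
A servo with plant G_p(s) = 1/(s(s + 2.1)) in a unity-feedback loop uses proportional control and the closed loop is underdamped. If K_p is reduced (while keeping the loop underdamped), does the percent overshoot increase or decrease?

decrease

ζ = 2.1/(2√(1K_p)) rises as K_p falls; higher damping means less overshoot.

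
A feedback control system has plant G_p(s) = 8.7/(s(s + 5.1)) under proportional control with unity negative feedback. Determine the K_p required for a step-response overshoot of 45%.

K_p = 12.3

From %OS = 100·exp(−πζ/√(1−ζ²)) = 45%, ζ = −ln(0.45)/√(π²+ln²(0.45)) = 0.2463.
Characteristic equation s² + 5.1s + 8.7K_p = 0 gives ζ = 5.1/(2√(8.7K_p)).
Setting ζ = 0.2463: √(8.7K_p) = 5.1/(2·0.2463) = 10.35, so K_p = 107.2/8.7 = 12.3.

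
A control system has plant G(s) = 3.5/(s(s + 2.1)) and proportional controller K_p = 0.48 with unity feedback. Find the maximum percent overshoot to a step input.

1.3%

From 1 + K_pG(s) = 0: s² + 2.1s + 1.68 = 0 ⇒ ω_n = 1.296, ζ = 0.8101.
%OS = 100·exp(−πζ/√(1−ζ²)) = 100·exp(−π·0.8101/√0.3437) = 1.3%.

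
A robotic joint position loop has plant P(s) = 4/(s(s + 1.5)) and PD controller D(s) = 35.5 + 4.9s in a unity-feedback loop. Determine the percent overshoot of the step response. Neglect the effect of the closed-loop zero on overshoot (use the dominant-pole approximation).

Forward path: (35.5 + 4.9s)·4/(s(s+1.5)). The closed-loop characteristic equation is s² + (1.5 + 4·4.9)s + 4·35.5 = 0.
That is s² + 21.1s + 142 = 0, so ω_n = 11.92 rad/s and ζ = 21.1/(2·11.92) = 0.8853.
%OS = 100·exp(−πζ/√(1−ζ²)) = 0.252%.

0.252%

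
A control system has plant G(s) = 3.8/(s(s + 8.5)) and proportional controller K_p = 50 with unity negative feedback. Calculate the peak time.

From 1 + K_pG(s) = 0: s² + 8.5s + 190 = 0 ⇒ ω_n = 13.78, ζ = 0.3083.
Damped frequency ω_d = ω_n√(1−ζ²) = 13.11 rad/s, so peak time T_p = π/ω_d = 0.24 s.

T_p = 0.24 s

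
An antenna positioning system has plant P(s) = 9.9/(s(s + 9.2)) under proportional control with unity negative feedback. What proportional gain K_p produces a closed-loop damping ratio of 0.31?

K_p = 22.2

Closed-loop characteristic equation: s² + 9.2s + K_p·9.9 = 0.
So ω_n = √(9.9K_p) and 2ζω_n = 9.2, giving ζ = 9.2/(2√(9.9K_p)).
Setting ζ = 0.31: √(9.9K_p) = 9.2/(2·0.31) = 14.84, so K_p = 220.2/9.9 = 22.2.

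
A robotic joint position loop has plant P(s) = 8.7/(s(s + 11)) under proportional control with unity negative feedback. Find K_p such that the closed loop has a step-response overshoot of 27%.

K_p = 23.5

From %OS = 100·exp(−πζ/√(1−ζ²)) = 27%, ζ = −ln(0.27)/√(π²+ln²(0.27)) = 0.3847.
Characteristic equation s² + 11s + 8.7K_p = 0 gives ζ = 11/(2√(8.7K_p)).
Setting ζ = 0.3847: √(8.7K_p) = 11/(2·0.3847) = 14.3, so K_p = 204.4/8.7 = 23.5.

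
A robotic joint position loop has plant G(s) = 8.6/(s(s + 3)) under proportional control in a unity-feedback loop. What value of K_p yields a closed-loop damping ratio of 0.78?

Closed-loop characteristic equation: s² + 3s + K_p·8.6 = 0.
So ω_n = √(8.6K_p) and 2ζω_n = 3, giving ζ = 3/(2√(8.6K_p)).
Setting ζ = 0.78: √(8.6K_p) = 3/(2·0.78) = 1.923, so K_p = 3.698/8.6 = 0.43.

K_p = 0.43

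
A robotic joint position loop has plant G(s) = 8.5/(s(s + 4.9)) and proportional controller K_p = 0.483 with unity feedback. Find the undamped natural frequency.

1 + K_p·G(s) = 0 gives s² + 4.9s + 4.106 = 0.
So ω_n² = 4.106 ⇒ ω_n = 2.026 rad/s, and ζ = 4.9/(2ω_n) = 1.21.

ω_n = 2.03 rad/s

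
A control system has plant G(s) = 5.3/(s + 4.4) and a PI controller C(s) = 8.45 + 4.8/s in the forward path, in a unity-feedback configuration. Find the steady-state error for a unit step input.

The open loop C(s)G(s) has a pole at the origin (type 1), so the static position error constant is infinite and e_ss = 1/(1+∞) = 0.

0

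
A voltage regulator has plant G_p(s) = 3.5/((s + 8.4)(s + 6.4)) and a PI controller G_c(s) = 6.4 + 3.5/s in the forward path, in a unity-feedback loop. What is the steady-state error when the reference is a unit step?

0

The open loop G_c(s)G_p(s) has a pole at the origin (type 1), so the static position error constant is infinite and e_ss = 1/(1+∞) = 0.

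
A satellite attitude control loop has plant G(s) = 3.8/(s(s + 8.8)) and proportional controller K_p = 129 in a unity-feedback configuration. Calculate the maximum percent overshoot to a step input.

The closed-loop denominator s² + 8.8s + 490.2 gives ω_n = √490.2 = 22.14 and ζ = 8.8/(2ω_n) = 0.1987.
%OS = 100·exp(−πζ/√(1−ζ²)) = 100·exp(−π·0.1987/√0.9605) = 52.9%.

52.9%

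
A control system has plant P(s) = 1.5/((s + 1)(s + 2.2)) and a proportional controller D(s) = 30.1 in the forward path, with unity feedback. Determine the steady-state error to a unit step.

The loop is type 0. Static position error constant K_pos = D(0)·P(0) = 30.1·0.6818 = 20.52.
Steady-state error to a unit step: e_ss = 1/(1+K_pos) = 1/21.52 = 0.0465.

0.0465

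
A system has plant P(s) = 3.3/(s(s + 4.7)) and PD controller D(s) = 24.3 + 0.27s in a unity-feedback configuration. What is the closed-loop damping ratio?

Forward path: (24.3 + 0.27s)·3.3/(s(s+4.7)). The closed-loop characteristic equation is s² + (4.7 + 3.3·0.27)s + 3.3·24.3 = 0.
That is s² + 5.591s + 80.19 = 0, so ω_n = 8.955 rad/s and ζ = 5.591/(2·8.955) = 0.3122.

ζ = 0.312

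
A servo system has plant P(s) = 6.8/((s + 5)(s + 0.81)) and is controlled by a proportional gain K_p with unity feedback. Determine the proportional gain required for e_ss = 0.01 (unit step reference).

K_p = 59

For a type-0 loop with proportional control, e_ss = 1/(1 + K_p·P(0)).
P(0) = 1.679. Require 1/(1 + K_p·1.679) = 0.01, so 1 + 1.679·K_p = 100.
K_p = (100 − 1)/1.679 = 59.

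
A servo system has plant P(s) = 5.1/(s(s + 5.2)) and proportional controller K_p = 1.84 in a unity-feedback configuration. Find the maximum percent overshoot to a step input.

0.646%

Closed-loop characteristic equation: s² + 5.2s + 9.384 = 0, so ω_n = 3.063 rad/s and ζ = 5.2/(2·3.063) = 0.8487.
%OS = 100·exp(−πζ/√(1−ζ²)) = 100·exp(−π·0.8487/√0.2796) = 0.646%.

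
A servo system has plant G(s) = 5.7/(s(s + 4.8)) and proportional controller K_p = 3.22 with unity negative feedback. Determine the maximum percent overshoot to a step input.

The closed-loop denominator s² + 4.8s + 18.35 gives ω_n = √18.35 = 4.284 and ζ = 4.8/(2ω_n) = 0.5602.
%OS = 100·exp(−πζ/√(1−ζ²)) = 100·exp(−π·0.5602/√0.6862) = 11.9%.

11.9%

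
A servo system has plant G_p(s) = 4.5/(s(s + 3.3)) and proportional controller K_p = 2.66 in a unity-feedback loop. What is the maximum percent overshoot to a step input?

18.2%

From 1 + K_pG_p(s) = 0: s² + 3.3s + 11.97 = 0 ⇒ ω_n = 3.46, ζ = 0.4769.
%OS = 100·exp(−πζ/√(1−ζ²)) = 100·exp(−π·0.4769/√0.7726) = 18.2%.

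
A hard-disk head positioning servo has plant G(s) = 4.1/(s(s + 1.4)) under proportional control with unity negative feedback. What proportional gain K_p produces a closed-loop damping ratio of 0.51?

K_p = 0.459

Closed-loop characteristic equation: s² + 1.4s + K_p·4.1 = 0.
So ω_n = √(4.1K_p) and 2ζω_n = 1.4, giving ζ = 1.4/(2√(4.1K_p)).
Setting ζ = 0.51: √(4.1K_p) = 1.4/(2·0.51) = 1.373, so K_p = 1.884/4.1 = 0.459.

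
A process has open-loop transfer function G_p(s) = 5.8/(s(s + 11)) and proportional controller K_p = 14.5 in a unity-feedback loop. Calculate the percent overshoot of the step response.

9.49%

Closed-loop characteristic equation: s² + 11s + 84.1 = 0, so ω_n = 9.171 rad/s and ζ = 11/(2·9.171) = 0.5997.
%OS = 100·exp(−πζ/√(1−ζ²)) = 100·exp(−π·0.5997/√0.6403) = 9.49%.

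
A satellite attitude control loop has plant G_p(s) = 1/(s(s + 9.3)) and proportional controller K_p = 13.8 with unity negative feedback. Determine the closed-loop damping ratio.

1 + K_p·G_p(s) = 0 gives s² + 9.3s + 13.8 = 0.
So ω_n² = 13.8 ⇒ ω_n = 3.715 rad/s, and ζ = 9.3/(2ω_n) = 1.25.

ζ = 1.25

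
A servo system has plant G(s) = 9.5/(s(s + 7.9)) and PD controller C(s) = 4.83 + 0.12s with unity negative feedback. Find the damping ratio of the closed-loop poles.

ζ = 0.667

Forward path: (4.83 + 0.12s)·9.5/(s(s+7.9)). The closed-loop characteristic equation is s² + (7.9 + 9.5·0.12)s + 9.5·4.83 = 0.
That is s² + 9.04s + 45.88 = 0, so ω_n = 6.774 rad/s and ζ = 9.04/(2·6.774) = 0.6673.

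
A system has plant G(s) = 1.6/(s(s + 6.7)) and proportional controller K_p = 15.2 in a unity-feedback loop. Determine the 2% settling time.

T_s ≈ 1.19 s

The closed-loop denominator s² + 6.7s + 24.32 gives ω_n = √24.32 = 4.932 and ζ = 6.7/(2ω_n) = 0.6793.
2% settling time T_s ≈ 4/(ζω_n) = 4/3.35 = 1.19 s.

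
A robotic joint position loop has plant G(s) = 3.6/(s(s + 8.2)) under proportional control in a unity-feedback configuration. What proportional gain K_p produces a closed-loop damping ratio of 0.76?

K_p = 8.08

Closed-loop characteristic equation: s² + 8.2s + K_p·3.6 = 0.
So ω_n = √(3.6K_p) and 2ζω_n = 8.2, giving ζ = 8.2/(2√(3.6K_p)).
Setting ζ = 0.76: √(3.6K_p) = 8.2/(2·0.76) = 5.395, so K_p = 29.1/3.6 = 8.08.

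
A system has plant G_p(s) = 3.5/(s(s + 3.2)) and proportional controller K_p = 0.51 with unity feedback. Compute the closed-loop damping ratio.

1 + K_p·G_p(s) = 0 gives s² + 3.2s + 1.785 = 0.
Matching s² + 2ζω_n s + ω_n²: ω_n = √1.785 = 1.336 rad/s and 2ζω_n = 3.2, so ζ = 3.2/(2·1.336) = 1.2.

ζ = 1.2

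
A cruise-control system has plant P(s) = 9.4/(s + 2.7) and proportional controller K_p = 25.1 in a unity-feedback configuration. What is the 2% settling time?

Closed-loop transfer function: T(s) = K_p·P(s)/(1 + K_p·P(s)) = 235.9/(s + 2.7 + 235.9) = 235.9/(s + 238.6).
Time constant τ = 1/238.6 = 0.00419 s, so the 2% settling time is about 4τ = 0.0168 s.

T_s ≈ 0.0168 s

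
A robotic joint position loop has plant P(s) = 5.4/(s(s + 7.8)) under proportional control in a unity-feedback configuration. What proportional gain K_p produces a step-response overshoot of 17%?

From %OS = 100·exp(−πζ/√(1−ζ²)) = 17%, ζ = −ln(0.17)/√(π²+ln²(0.17)) = 0.4913.
Characteristic equation s² + 7.8s + 5.4K_p = 0 gives ζ = 7.8/(2√(5.4K_p)).
Setting ζ = 0.4913: √(5.4K_p) = 7.8/(2·0.4913) = 7.939, so K_p = 63.02/5.4 = 11.7.

K_p = 11.7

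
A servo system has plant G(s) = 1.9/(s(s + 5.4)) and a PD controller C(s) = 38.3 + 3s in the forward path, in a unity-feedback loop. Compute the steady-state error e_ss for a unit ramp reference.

The loop has one pole at the origin (type 1). Velocity error constant K_v = lim_{s→0} s·C(s)G(s) = 38.3·1.9/5.4 = 13.48.
Steady-state error to a unit ramp: e_ss = 1/K_v = 0.0742.

0.0742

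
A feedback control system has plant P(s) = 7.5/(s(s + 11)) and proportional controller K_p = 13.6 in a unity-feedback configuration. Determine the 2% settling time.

Closed-loop characteristic equation: s² + 11s + 102 = 0, so ω_n = 10.1 rad/s and ζ = 11/(2·10.1) = 0.5446.
2% settling time T_s ≈ 4/(ζω_n) = 4/5.5 = 0.727 s.

T_s ≈ 0.727 s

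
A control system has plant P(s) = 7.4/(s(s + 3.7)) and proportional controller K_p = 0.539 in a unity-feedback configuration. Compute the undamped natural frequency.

ω_n = 2 rad/s

1 + K_p·P(s) = 0 gives s² + 3.7s + 3.989 = 0.
Matching s² + 2ζω_n s + ω_n²: ω_n = √3.989 = 1.997 rad/s and 2ζω_n = 3.7, so ζ = 3.7/(2·1.997) = 0.926.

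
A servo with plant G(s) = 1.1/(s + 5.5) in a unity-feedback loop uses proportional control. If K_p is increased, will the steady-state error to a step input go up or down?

decrease

The position error constant K_pos = K_p·G(0) grows with K_p, and e_ss = 1/(1+K_pos) falls.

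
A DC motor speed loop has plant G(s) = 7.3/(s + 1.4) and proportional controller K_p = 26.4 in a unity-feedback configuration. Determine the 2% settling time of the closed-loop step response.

Closed-loop transfer function: T(s) = K_p·G(s)/(1 + K_p·G(s)) = 192.7/(s + 1.4 + 192.7) = 192.7/(s + 194.1).
Time constant τ = 1/194.1 = 0.005151 s, so the 2% settling time is about 4τ = 0.0206 s.

T_s ≈ 0.0206 s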